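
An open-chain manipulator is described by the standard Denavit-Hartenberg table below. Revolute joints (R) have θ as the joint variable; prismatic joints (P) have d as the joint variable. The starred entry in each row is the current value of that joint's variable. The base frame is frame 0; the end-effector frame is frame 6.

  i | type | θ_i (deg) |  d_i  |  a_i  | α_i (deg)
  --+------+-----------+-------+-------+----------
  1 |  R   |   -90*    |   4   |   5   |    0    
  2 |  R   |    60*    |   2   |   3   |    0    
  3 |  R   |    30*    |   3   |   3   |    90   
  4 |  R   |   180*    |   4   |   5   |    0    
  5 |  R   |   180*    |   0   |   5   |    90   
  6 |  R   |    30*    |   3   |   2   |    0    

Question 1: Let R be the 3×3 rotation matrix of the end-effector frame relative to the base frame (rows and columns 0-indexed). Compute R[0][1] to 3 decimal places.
End-effector y-axis (col 1 of R) = (-0.5000,-0.8660,0.0000)
R[0][1] = -0.5000

-0.500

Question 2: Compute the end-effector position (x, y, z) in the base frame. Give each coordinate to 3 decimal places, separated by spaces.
after link 1: o_1 = (0.0000, -5.0000, 4.0000)
after link 2: o_2 = (2.5981, -6.5000, 6.0000)
after link 3: o_3 = (5.5981, -6.5000, 9.0000)
after link 4: o_4 = (0.5981, -10.5000, 9.0000)
after link 5: o_5 = (5.5981, -10.5000, 9.0000)
after link 6: o_6 = (7.3301, -11.5000, 6.0000)

7.330 -11.500 6.000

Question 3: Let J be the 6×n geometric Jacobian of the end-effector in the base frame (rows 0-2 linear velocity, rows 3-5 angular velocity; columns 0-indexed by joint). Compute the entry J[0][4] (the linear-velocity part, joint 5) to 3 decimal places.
axis z_4 = (-0.0000,-1.0000,0.0000); lever o_n−o_4 = (6.7321,-1.0000,-3.0000)
cross product → J_v[:, 4] = (3.0000,-0.0000,6.7321)
J_ω[:, 4] = z_4
entry J[0][4] = 3.0000

3.000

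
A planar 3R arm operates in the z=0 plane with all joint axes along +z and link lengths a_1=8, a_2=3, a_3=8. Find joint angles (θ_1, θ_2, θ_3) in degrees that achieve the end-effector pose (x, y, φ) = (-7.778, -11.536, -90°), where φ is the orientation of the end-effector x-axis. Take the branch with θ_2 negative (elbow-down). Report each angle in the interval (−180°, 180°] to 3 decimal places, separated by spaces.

-134.997 -89.999 134.996

wrist centre = target − a_3·(cos φ, sin φ) = (-7.7780, -3.5360)
cos θ_2 = (73.0006−8²−3²)/(2·8·3) = 0.0000; θ_2 = -89.9993° (elbow-down)
β = atan2(-3.5360,-7.7780) = -155.5527°; ψ = atan2(-3.0000,8.0000) = -20.5560°
θ_1 = β − ψ = -134.9968°
θ_3 = φ − θ_1 − θ_2 = 134.9961° (wrapped to (-180°,180°])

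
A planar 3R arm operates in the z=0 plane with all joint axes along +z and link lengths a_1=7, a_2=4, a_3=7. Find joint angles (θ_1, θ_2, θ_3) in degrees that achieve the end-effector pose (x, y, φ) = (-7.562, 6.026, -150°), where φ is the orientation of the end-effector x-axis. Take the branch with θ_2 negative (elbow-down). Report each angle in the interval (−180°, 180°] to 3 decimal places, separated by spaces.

wrist centre = target − a_3·(cos φ, sin φ) = (-1.4998, 9.5260)
cos θ_2 = (92.9941−7²−4²)/(2·7·4) = 0.4999; θ_2 = -60.0069° (elbow-down)
β = atan2(9.5260,-1.4998) = 98.9475°; ψ = atan2(-3.4643,8.9996) = -21.0540°
θ_1 = β − ψ = 120.0014°
θ_3 = φ − θ_1 − θ_2 = 150.0055° (wrapped to (-180°,180°])

120.001 -60.007 150.005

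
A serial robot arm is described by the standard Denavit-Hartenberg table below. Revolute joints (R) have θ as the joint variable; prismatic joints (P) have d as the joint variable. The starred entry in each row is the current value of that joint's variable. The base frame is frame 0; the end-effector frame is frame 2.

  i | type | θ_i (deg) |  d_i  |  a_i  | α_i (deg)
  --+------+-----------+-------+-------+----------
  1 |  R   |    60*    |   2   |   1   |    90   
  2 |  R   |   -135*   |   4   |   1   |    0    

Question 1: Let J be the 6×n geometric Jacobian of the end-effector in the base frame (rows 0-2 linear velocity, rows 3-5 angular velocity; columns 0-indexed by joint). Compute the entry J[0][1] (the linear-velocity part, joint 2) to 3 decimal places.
axis z_1 = (0.8660,-0.5000,0.0000); lever o_n−o_1 = (3.1105,-2.6124,-0.7071)
cross product → J_v[:, 1] = (0.3536,0.6124,-0.7071)
J_ω[:, 1] = z_1
entry J[0][1] = 0.3536

0.354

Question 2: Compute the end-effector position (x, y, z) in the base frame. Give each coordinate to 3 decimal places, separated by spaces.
after link 1: o_1 = (0.5000, 0.8660, 2.0000)
after link 2: o_2 = (3.6105, -1.7463, 1.2929)

3.611 -1.746 1.293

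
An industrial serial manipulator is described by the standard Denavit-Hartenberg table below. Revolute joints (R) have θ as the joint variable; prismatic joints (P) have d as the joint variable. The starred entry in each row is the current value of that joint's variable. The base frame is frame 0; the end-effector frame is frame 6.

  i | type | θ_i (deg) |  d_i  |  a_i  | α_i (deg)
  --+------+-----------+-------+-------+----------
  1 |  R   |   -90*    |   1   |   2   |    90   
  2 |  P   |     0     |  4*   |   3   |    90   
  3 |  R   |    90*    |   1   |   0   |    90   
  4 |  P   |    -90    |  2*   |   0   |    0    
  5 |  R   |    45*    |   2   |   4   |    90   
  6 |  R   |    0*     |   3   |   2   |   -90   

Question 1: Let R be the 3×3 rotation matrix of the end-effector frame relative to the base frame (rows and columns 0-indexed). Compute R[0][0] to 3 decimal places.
-0.707

End-effector x-axis (col 0 of R) = (-0.7071,-0.0000,0.7071)
R[0][0] = -0.7071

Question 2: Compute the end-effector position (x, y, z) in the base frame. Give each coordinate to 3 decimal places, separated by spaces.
-6.121 -9.000 6.364

after link 1: o_1 = (0.0000, -2.0000, 1.0000)
after link 2: o_2 = (-4.0000, -5.0000, 1.0000)
after link 3: o_3 = (-4.0000, -5.0000, 0.0000)
after link 4: o_4 = (-4.0000, -7.0000, 0.0000)
after link 5: o_5 = (-6.8284, -9.0000, 2.8284)
after link 6: o_6 = (-6.1213, -9.0000, 6.3640)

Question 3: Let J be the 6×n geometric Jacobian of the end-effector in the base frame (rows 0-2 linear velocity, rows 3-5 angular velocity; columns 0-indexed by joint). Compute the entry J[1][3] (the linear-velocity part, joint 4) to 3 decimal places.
-1.000

prismatic axis z_3 = (0.0000,-1.0000,-0.0000)
J_v[:, 3] = z_3; J_ω[:, 3] = (0,0,0)
entry J[1][3] = -1.0000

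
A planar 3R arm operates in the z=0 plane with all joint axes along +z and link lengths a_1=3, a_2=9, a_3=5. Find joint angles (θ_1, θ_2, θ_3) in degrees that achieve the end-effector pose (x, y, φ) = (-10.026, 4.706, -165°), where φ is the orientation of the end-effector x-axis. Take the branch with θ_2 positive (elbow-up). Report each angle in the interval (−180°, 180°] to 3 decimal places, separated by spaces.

wrist centre = target − a_3·(cos φ, sin φ) = (-5.1964, 6.0001)
cos θ_2 = (63.0034−3²−9²)/(2·3·9) = -0.4999; θ_2 = 119.9958° (elbow-up)
β = atan2(6.0001,-5.1964) = 130.8941°; ψ = atan2(7.7946,-1.4994) = 100.8889°
θ_1 = β − ψ = 30.0052°
θ_3 = φ − θ_1 − θ_2 = 44.9990° (wrapped to (-180°,180°])

30.005 119.996 44.999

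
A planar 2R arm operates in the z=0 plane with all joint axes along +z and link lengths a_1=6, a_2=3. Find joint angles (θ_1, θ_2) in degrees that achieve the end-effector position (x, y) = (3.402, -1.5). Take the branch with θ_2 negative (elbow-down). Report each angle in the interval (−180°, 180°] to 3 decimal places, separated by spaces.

cos θ_2 = (13.8236−6²−3²)/(2·6·3) = -0.8660; θ_2 = -149.9983° (elbow-down)
β = atan2(-1.5000,3.4020) = -23.7935°; ψ = atan2(-1.5001,3.4020) = -23.7948°
θ_1 = β − ψ = 0.0013°

0.001 -149.998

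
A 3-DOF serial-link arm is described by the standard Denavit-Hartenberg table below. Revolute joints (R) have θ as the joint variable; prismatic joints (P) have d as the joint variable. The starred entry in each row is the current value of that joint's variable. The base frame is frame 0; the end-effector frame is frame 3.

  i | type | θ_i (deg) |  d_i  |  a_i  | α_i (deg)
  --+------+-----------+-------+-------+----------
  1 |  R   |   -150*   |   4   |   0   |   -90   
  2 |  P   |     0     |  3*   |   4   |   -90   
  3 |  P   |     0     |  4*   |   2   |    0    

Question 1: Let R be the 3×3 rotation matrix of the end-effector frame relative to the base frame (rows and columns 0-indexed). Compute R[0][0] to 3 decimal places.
End-effector x-axis (col 0 of R) = (-0.8660,-0.5000,0.0000)
R[0][0] = -0.8660

-0.866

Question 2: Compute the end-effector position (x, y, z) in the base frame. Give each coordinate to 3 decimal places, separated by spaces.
-3.696 -5.598 0.000

after link 1: o_1 = (0.0000, 0.0000, 4.0000)
after link 2: o_2 = (-1.9641, -4.5981, 4.0000)
after link 3: o_3 = (-3.6962, -5.5981, 0.0000)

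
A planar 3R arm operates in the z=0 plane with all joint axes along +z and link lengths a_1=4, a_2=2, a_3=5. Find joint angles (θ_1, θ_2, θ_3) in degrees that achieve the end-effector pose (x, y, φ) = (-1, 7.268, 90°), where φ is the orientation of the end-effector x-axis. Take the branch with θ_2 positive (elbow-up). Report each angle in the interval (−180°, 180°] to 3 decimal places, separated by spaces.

89.999 149.998 -149.997

wrist centre = target − a_3·(cos φ, sin φ) = (-1.0000, 2.2680)
cos θ_2 = (6.1438−4²−2²)/(2·4·2) = -0.8660; θ_2 = 149.9983° (elbow-up)
β = atan2(2.2680,-1.0000) = 113.7935°; ψ = atan2(1.0000,2.2680) = 23.7948°
θ_1 = β − ψ = 89.9987°
θ_3 = φ − θ_1 − θ_2 = -149.9971° (wrapped to (-180°,180°])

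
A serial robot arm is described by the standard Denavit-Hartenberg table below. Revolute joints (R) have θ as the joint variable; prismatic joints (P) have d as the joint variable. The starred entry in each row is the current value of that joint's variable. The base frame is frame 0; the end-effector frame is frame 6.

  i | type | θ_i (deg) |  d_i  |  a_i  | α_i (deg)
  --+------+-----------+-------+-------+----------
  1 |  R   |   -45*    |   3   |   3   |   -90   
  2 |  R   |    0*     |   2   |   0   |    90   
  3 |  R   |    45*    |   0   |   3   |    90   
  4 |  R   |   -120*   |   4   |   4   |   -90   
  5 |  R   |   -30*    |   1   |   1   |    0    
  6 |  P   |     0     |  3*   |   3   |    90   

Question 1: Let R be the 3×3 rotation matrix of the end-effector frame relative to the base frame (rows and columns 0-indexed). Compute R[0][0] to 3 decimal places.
End-effector x-axis (col 0 of R) = (-0.4330,-0.5000,-0.7500)
R[0][0] = -0.4330

-0.433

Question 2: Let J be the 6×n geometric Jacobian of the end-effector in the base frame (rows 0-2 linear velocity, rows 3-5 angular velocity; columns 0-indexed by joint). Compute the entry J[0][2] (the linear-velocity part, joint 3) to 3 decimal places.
axis z_2 = (0.0000,0.0000,1.0000); lever o_n−o_2 = (2.7321,-6.0000,-8.4641)
cross product → J_v[:, 2] = (6.0000,2.7321,-0.0000)
J_ω[:, 2] = z_2
entry J[0][2] = 6.0000

6.000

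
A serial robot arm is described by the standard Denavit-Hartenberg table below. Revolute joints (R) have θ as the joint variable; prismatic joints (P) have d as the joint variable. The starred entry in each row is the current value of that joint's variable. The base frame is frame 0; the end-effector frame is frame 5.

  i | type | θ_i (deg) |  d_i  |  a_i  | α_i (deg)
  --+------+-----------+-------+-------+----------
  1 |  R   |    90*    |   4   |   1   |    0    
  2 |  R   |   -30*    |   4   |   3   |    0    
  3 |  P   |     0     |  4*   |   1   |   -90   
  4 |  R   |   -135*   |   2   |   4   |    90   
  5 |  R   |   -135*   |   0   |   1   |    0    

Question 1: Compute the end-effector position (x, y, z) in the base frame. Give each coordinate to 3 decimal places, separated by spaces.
after link 1: o_1 = (0.0000, 1.0000, 4.0000)
after link 2: o_2 = (1.5000, 3.5981, 8.0000)
after link 3: o_3 = (2.0000, 4.4641, 12.0000)
after link 4: o_4 = (-1.1463, 3.0146, 14.8284)
after link 5: o_5 = (-0.2839, 3.0941, 14.3284)

-0.284 3.094 14.328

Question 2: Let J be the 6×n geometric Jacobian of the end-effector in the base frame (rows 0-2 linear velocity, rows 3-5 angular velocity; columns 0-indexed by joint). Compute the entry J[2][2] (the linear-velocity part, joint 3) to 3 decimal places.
1.000

prismatic axis z_2 = (0.0000,0.0000,1.0000)
J_v[:, 2] = z_2; J_ω[:, 2] = (0,0,0)
entry J[2][2] = 1.0000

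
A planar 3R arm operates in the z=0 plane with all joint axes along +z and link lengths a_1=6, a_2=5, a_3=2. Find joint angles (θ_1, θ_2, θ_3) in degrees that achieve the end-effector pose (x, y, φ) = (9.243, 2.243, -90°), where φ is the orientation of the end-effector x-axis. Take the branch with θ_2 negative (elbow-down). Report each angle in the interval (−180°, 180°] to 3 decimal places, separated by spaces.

wrist centre = target − a_3·(cos φ, sin φ) = (9.2430, 4.2430)
cos θ_2 = (103.4361−6²−5²)/(2·6·5) = 0.7073; θ_2 = -44.9869° (elbow-down)
β = atan2(4.2430,9.2430) = 24.6575°; ψ = atan2(-3.5347,9.5363) = -20.3377°
θ_1 = β − ψ = 44.9951°
θ_3 = φ − θ_1 − θ_2 = -90.0082° (wrapped to (-180°,180°])

44.995 -44.987 -90.008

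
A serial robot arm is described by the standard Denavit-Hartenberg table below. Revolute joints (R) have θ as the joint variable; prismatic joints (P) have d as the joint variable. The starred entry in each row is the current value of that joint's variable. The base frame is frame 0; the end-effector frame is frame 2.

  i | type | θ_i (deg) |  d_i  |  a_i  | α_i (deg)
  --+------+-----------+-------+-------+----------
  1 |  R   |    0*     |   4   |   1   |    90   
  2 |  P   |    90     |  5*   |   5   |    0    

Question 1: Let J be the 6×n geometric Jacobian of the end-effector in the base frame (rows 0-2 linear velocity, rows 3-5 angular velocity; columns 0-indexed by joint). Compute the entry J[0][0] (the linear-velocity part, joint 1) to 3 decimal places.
axis z_0 = ẑ; lever o_n−o_0 = (1.0000,-5.0000,9.0000)
cross product → J_v[:, 0] = (5.0000,1.0000,-0.0000)
J_ω[:, 0] = z_0
entry J[0][0] = 5.0000

5.000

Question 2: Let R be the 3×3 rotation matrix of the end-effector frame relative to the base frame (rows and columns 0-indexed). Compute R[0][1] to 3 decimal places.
End-effector y-axis (col 1 of R) = (-1.0000,0.0000,0.0000)
R[0][1] = -1.0000

-1.000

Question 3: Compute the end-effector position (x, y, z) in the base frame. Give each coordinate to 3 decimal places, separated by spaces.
after link 1: o_1 = (1.0000, 0.0000, 4.0000)
after link 2: o_2 = (1.0000, -5.0000, 9.0000)

1.000 -5.000 9.000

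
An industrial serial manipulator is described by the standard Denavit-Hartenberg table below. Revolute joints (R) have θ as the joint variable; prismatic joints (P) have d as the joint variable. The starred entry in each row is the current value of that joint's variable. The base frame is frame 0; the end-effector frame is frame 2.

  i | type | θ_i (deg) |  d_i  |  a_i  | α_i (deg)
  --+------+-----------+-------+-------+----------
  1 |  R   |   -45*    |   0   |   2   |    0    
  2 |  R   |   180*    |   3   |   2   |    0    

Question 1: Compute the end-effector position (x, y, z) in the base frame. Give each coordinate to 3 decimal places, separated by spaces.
0.000 0.000 3.000

after link 1: o_1 = (1.4142, -1.4142, 0.0000)
after link 2: o_2 = (0.0000, 0.0000, 3.0000)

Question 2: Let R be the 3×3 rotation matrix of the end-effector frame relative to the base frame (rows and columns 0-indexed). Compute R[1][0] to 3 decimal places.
0.707

End-effector x-axis (col 0 of R) = (-0.7071,0.7071,0.0000)
R[1][0] = 0.7071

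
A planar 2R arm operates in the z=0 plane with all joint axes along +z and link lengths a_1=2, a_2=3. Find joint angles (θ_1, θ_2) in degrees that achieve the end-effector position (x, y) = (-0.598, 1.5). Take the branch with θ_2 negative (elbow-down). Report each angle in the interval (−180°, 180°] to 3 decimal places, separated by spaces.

-136.525 -150.001

cos θ_2 = (2.6076−2²−3²)/(2·2·3) = -0.8660; θ_2 = -150.0009° (elbow-down)
β = atan2(1.5000,-0.5980) = 111.7355°; ψ = atan2(-1.5000,-0.5981) = -111.7393°
θ_1 = β − ψ = 223.4748°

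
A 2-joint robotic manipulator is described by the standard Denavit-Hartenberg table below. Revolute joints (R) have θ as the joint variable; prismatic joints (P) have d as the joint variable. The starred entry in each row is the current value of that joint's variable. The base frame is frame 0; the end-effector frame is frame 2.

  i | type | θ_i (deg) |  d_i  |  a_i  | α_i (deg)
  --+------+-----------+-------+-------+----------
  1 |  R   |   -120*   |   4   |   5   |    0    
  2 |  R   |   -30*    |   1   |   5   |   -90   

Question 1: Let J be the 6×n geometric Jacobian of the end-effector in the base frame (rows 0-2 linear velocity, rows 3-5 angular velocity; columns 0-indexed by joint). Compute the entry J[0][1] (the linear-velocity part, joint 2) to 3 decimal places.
axis z_1 = (0.0000,0.0000,1.0000); lever o_n−o_1 = (-4.3301,-2.5000,1.0000)
cross product → J_v[:, 1] = (2.5000,-4.3301,0.0000)
J_ω[:, 1] = z_1
entry J[0][1] = 2.5000

2.500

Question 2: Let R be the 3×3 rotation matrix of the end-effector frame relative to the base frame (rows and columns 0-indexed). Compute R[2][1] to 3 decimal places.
-1.000

End-effector y-axis (col 1 of R) = (0.0000,-0.0000,-1.0000)
R[2][1] = -1.0000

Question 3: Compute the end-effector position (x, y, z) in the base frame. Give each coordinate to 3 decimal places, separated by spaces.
-6.830 -6.830 5.000

after link 1: o_1 = (-2.5000, -4.3301, 4.0000)
after link 2: o_2 = (-6.8301, -6.8301, 5.0000)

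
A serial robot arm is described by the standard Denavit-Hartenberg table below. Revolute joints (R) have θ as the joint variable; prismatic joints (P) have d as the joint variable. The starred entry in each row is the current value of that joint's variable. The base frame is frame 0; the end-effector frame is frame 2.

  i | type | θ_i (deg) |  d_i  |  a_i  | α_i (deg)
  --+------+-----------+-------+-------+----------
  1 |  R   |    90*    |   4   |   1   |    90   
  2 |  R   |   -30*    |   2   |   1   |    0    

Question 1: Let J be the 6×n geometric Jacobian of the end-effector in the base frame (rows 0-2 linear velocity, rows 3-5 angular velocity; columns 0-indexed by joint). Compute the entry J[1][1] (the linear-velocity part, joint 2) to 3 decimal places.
axis z_1 = (1.0000,-0.0000,0.0000); lever o_n−o_1 = (2.0000,0.8660,-0.5000)
cross product → J_v[:, 1] = (-0.0000,0.5000,0.8660)
J_ω[:, 1] = z_1
entry J[1][1] = 0.5000

0.500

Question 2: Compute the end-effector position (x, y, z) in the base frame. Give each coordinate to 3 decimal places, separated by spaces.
2.000 1.866 3.500

after link 1: o_1 = (0.0000, 1.0000, 4.0000)
after link 2: o_2 = (2.0000, 1.8660, 3.5000)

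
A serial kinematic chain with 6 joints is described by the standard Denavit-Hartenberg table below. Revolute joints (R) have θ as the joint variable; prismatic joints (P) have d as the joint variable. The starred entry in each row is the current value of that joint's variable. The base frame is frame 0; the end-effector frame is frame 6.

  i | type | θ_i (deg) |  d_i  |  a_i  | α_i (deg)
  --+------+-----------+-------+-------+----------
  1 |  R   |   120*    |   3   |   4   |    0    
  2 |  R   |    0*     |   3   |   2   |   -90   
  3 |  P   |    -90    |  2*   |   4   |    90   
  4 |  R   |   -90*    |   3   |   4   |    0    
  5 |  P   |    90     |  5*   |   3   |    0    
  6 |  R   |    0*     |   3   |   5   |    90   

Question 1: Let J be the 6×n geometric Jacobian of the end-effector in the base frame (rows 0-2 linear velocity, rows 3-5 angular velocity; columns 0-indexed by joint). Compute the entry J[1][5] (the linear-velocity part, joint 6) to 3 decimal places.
axis z_5 = (0.5000,-0.8660,0.0000); lever o_n−o_5 = (1.5000,-2.5981,5.0000)
cross product → J_v[:, 5] = (-4.3301,-2.5000,0.0000)
J_ω[:, 5] = z_5
entry J[1][5] = -2.5000

-2.500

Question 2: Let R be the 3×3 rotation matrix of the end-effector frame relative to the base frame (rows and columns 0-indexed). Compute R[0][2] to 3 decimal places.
End-effector z-axis (col 2 of R) = (0.8660,0.5000,-0.0000)
R[0][2] = 0.8660

0.866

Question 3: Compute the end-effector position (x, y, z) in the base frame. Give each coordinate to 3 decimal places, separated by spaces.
4.232 -3.330 18.000

after link 1: o_1 = (-2.0000, 3.4641, 3.0000)
after link 2: o_2 = (-3.0000, 5.1962, 6.0000)
after link 3: o_3 = (-4.7321, 4.1962, 10.0000)
after link 4: o_4 = (0.2321, 3.5981, 10.0000)
after link 5: o_5 = (2.7321, -0.7321, 13.0000)
after link 6: o_6 = (4.2321, -3.3301, 18.0000)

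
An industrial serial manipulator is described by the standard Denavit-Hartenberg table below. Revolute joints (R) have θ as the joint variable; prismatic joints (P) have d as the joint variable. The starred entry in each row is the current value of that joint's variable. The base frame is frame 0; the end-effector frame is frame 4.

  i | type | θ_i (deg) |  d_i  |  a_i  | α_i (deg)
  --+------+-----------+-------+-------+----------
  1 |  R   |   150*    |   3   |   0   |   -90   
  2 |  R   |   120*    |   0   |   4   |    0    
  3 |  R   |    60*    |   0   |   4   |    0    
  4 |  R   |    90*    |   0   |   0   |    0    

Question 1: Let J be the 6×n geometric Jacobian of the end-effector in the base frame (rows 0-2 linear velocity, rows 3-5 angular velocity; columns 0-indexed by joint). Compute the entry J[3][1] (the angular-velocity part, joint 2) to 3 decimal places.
-0.500

axis z_1 = (-0.5000,-0.8660,0.0000); lever o_n−o_1 = (5.1962,-3.0000,-3.4641)
cross product → J_v[:, 1] = (3.0000,-1.7321,6.0000)
J_ω[:, 1] = z_1
entry J[3][1] = -0.5000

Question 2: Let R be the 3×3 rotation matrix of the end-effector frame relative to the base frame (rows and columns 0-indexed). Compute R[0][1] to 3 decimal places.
-0.866

End-effector y-axis (col 1 of R) = (-0.8660,0.5000,0.0000)
R[0][1] = -0.8660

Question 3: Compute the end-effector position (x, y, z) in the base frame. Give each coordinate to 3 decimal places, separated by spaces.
5.196 -3.000 -0.464

after link 1: o_1 = (0.0000, 0.0000, 3.0000)
after link 2: o_2 = (1.7321, -1.0000, -0.4641)
after link 3: o_3 = (5.1962, -3.0000, -0.4641)
after link 4: o_4 = (5.1962, -3.0000, -0.4641)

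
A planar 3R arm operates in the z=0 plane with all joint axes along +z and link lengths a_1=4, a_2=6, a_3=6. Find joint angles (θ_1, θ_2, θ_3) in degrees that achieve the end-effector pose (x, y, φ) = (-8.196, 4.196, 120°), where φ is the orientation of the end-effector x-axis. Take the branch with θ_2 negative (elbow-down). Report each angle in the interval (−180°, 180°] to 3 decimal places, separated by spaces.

-89.997 -120.002 -30.002

wrist centre = target − a_3·(cos φ, sin φ) = (-5.1960, -1.0002)
cos θ_2 = (27.9987−4²−6²)/(2·4·6) = -0.5000; θ_2 = -120.0018° (elbow-down)
β = atan2(-1.0002,-5.1960) = -169.1047°; ψ = atan2(-5.1961,0.9998) = -79.1081°
θ_1 = β − ψ = -89.9966°
θ_3 = φ − θ_1 − θ_2 = -30.0017° (wrapped to (-180°,180°])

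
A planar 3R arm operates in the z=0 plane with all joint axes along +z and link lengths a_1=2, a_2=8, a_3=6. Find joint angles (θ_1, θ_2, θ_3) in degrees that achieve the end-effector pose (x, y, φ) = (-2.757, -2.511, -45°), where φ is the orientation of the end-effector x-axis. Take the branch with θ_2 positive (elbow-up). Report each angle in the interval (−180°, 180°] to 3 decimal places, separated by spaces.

59.988 120.013 134.999

wrist centre = target − a_3·(cos φ, sin φ) = (-6.9996, 1.7316)
cos θ_2 = (51.9935−2²−8²)/(2·2·8) = -0.5002; θ_2 = 120.0133° (elbow-up)
β = atan2(1.7316,-6.9996) = 166.1046°; ψ = atan2(6.9273,-2.0016) = 106.1165°
θ_1 = β − ψ = 59.9881°
θ_3 = φ − θ_1 − θ_2 = 134.9985° (wrapped to (-180°,180°])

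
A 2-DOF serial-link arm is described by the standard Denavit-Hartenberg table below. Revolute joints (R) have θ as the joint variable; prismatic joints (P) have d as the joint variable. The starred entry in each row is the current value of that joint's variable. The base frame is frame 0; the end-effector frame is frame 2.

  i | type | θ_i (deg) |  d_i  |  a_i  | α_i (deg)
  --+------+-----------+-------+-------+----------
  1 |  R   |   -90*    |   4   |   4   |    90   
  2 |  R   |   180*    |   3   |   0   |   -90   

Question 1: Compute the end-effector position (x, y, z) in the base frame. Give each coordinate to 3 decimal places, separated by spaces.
after link 1: o_1 = (0.0000, -4.0000, 4.0000)
after link 2: o_2 = (-3.0000, -4.0000, 4.0000)

-3.000 -4.000 4.000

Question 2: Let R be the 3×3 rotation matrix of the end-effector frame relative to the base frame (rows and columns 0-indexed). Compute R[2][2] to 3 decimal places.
End-effector z-axis (col 2 of R) = (-0.0000,0.0000,-1.0000)
R[2][2] = -1.0000

-1.000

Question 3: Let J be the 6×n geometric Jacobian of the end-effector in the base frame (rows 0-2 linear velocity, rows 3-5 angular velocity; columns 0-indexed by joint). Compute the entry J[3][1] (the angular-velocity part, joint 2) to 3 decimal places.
axis z_1 = (-1.0000,-0.0000,0.0000); lever o_n−o_1 = (-3.0000,0.0000,0.0000)
cross product → J_v[:, 1] = (-0.0000,-0.0000,-0.0000)
J_ω[:, 1] = z_1
entry J[3][1] = -1.0000

-1.000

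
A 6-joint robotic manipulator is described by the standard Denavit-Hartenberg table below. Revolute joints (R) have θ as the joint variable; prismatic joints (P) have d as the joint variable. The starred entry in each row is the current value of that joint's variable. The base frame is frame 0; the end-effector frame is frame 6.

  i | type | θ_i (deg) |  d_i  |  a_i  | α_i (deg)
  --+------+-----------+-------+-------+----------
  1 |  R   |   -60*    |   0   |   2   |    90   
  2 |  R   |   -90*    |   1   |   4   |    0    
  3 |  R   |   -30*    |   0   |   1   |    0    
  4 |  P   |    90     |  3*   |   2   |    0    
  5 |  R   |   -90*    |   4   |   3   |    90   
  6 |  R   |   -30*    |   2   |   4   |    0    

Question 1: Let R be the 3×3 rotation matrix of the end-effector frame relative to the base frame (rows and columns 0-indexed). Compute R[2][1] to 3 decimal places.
End-effector y-axis (col 1 of R) = (-0.8750,-0.2165,-0.4330)
R[2][1] = -0.4330

-0.433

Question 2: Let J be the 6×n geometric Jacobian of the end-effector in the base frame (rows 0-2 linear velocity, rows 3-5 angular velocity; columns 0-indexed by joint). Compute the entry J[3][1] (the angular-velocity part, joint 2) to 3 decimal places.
axis z_1 = (-0.8660,-0.5000,0.0000); lever o_n−o_1 = (-7.0622,0.2321,-10.4641)
cross product → J_v[:, 1] = (5.2321,-9.0622,-3.7321)
J_ω[:, 1] = z_1
entry J[3][1] = -0.8660

-0.866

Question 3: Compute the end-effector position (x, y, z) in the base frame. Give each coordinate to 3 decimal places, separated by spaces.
after link 1: o_1 = (1.0000, -1.7321, 0.0000)
after link 2: o_2 = (0.1340, -2.2321, -4.0000)
after link 3: o_3 = (-0.1160, -1.7990, -4.8660)
after link 4: o_4 = (-1.8481, -4.7990, -5.8660)
after link 5: o_5 = (-6.0622, -5.5000, -8.4641)
after link 6: o_6 = (-6.0622, -1.5000, -10.4641)

-6.062 -1.500 -10.464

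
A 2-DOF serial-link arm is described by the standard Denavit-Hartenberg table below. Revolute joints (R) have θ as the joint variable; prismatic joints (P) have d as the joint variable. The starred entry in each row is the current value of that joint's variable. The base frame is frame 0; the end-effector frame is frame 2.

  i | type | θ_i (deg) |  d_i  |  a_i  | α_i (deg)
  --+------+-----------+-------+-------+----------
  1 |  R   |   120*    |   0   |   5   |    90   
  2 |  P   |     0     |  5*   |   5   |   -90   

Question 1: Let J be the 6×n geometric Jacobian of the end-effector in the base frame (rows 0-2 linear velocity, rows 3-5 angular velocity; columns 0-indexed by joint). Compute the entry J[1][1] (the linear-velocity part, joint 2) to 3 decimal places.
0.500

prismatic axis z_1 = (0.8660,0.5000,0.0000)
J_v[:, 1] = z_1; J_ω[:, 1] = (0,0,0)
entry J[1][1] = 0.5000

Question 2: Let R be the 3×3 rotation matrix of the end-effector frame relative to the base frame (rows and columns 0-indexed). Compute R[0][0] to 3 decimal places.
-0.500

End-effector x-axis (col 0 of R) = (-0.5000,0.8660,0.0000)
R[0][0] = -0.5000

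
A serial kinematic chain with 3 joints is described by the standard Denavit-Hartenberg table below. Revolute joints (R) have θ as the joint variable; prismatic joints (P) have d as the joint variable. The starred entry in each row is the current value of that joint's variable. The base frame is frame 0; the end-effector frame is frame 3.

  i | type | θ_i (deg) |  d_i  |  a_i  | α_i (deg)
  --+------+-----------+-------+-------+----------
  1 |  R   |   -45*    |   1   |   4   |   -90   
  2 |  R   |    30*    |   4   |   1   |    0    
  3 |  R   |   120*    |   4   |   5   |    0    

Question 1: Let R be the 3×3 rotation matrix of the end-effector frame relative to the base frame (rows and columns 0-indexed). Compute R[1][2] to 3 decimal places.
End-effector z-axis (col 2 of R) = (0.7071,0.7071,0.0000)
R[1][2] = 0.7071

0.707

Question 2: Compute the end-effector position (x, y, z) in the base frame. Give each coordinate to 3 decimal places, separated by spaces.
6.036 5.278 -2.000

after link 1: o_1 = (2.8284, -2.8284, 1.0000)
after link 2: o_2 = (6.2692, -0.6124, 0.5000)
after link 3: o_3 = (6.0358, 5.2779, -2.0000)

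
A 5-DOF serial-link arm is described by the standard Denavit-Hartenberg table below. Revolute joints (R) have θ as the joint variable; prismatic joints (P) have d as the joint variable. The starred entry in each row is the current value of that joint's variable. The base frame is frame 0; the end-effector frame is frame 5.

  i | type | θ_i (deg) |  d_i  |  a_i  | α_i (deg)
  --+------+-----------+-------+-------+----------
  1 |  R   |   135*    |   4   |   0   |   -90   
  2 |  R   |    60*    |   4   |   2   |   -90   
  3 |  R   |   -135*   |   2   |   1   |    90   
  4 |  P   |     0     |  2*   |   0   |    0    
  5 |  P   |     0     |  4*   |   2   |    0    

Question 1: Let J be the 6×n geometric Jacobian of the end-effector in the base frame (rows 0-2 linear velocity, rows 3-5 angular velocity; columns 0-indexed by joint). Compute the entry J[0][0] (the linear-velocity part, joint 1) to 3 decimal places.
4.096

axis z_0 = ẑ; lever o_n−o_0 = (1.4392,-4.0961,6.7793)
cross product → J_v[:, 0] = (4.0961,1.4392,-0.0000)
J_ω[:, 0] = z_0
entry J[0][0] = 4.0961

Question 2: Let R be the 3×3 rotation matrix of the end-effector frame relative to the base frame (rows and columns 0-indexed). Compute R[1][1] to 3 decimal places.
End-effector y-axis (col 1 of R) = (0.6124,-0.6124,-0.5000)
R[1][1] = -0.6124

-0.612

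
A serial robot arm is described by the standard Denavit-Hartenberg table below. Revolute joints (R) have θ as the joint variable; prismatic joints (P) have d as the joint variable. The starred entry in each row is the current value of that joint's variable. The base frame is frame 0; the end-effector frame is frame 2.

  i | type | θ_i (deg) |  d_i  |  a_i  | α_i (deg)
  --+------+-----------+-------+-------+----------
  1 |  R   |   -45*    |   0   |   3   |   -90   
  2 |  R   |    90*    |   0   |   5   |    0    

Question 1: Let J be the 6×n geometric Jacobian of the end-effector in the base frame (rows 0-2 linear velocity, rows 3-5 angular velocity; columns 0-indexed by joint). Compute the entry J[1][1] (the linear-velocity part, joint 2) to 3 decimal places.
axis z_1 = (0.7071,0.7071,0.0000); lever o_n−o_1 = (0.0000,0.0000,-5.0000)
cross product → J_v[:, 1] = (-3.5355,3.5355,-0.0000)
J_ω[:, 1] = z_1
entry J[1][1] = 3.5355

3.536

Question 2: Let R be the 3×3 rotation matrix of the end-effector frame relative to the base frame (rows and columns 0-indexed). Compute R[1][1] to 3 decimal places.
0.707

End-effector y-axis (col 1 of R) = (-0.7071,0.7071,-0.0000)
R[1][1] = 0.7071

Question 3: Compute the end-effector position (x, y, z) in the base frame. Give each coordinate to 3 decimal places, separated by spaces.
after link 1: o_1 = (2.1213, -2.1213, 0.0000)
after link 2: o_2 = (2.1213, -2.1213, -5.0000)

2.121 -2.121 -5.000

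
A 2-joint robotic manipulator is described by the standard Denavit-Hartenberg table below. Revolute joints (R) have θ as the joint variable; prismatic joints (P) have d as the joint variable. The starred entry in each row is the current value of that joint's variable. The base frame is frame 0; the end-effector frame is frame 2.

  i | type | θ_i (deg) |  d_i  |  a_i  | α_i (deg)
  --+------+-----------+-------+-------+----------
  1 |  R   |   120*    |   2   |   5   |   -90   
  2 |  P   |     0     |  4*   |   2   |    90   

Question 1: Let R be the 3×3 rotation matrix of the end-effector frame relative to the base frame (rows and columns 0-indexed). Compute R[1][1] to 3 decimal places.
-0.500

End-effector y-axis (col 1 of R) = (-0.8660,-0.5000,0.0000)
R[1][1] = -0.5000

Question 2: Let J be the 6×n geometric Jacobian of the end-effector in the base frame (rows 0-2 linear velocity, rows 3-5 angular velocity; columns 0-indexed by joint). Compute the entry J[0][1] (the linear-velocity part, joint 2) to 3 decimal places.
-0.866

prismatic axis z_1 = (-0.8660,-0.5000,0.0000)
J_v[:, 1] = z_1; J_ω[:, 1] = (0,0,0)
entry J[0][1] = -0.8660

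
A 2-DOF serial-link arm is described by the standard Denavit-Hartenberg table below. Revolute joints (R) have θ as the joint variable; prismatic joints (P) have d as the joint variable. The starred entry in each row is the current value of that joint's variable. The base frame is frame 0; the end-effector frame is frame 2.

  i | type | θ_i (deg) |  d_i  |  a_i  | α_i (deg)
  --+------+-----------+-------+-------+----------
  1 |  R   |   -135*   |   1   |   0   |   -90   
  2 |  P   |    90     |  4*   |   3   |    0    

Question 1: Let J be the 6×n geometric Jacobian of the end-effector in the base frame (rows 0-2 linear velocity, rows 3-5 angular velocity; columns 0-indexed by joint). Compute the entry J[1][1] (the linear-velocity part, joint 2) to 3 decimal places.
prismatic axis z_1 = (0.7071,-0.7071,0.0000)
J_v[:, 1] = z_1; J_ω[:, 1] = (0,0,0)
entry J[1][1] = -0.7071

-0.707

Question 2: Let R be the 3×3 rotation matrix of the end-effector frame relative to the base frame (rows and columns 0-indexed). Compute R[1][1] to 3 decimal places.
End-effector y-axis (col 1 of R) = (0.7071,0.7071,-0.0000)
R[1][1] = 0.7071

0.707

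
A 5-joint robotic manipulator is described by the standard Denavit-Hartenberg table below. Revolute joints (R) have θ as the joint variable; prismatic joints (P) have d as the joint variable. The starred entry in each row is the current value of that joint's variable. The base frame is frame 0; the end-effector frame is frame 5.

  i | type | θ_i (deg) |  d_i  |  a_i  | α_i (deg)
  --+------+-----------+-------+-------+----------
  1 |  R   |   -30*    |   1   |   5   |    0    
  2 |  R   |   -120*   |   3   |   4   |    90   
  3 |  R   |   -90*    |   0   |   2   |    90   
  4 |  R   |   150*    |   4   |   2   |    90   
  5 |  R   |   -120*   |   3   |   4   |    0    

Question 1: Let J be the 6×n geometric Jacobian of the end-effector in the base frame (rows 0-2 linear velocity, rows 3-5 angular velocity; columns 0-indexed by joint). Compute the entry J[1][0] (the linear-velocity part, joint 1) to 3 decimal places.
axis z_0 = ẑ; lever o_n−o_0 = (0.0311,-1.9821,0.5000)
cross product → J_v[:, 0] = (1.9821,0.0311,-0.0000)
J_ω[:, 0] = z_0
entry J[1][0] = 0.0311

0.031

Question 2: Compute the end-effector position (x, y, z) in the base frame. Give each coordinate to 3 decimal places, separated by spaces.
0.031 -1.982 0.500

after link 1: o_1 = (4.3301, -2.5000, 1.0000)
after link 2: o_2 = (0.8660, -4.5000, 4.0000)
after link 3: o_3 = (0.8660, -4.5000, 2.0000)
after link 4: o_4 = (3.8301, -1.6340, 3.7321)
after link 5: o_5 = (0.0311, -1.9821, 0.5000)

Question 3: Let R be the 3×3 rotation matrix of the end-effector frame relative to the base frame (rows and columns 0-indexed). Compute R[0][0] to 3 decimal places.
End-effector x-axis (col 0 of R) = (-0.6250,-0.6495,-0.4330)
R[0][0] = -0.6250

-0.625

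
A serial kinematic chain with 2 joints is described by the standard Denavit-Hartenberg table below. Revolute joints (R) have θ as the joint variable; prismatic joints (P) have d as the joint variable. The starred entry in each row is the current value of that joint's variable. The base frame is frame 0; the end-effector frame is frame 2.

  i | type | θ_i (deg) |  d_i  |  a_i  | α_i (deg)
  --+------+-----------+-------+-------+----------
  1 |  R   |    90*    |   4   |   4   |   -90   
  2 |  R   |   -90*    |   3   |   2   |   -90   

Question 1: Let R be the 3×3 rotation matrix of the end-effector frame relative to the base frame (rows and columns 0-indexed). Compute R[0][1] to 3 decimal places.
End-effector y-axis (col 1 of R) = (1.0000,0.0000,-0.0000)
R[0][1] = 1.0000

1.000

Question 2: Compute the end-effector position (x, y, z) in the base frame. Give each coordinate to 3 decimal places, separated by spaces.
after link 1: o_1 = (0.0000, 4.0000, 4.0000)
after link 2: o_2 = (-3.0000, 4.0000, 6.0000)

-3.000 4.000 6.000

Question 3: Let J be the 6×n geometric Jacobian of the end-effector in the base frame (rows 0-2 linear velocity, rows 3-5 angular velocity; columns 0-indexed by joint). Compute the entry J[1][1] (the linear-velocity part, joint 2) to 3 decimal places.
axis z_1 = (-1.0000,0.0000,0.0000); lever o_n−o_1 = (-3.0000,0.0000,2.0000)
cross product → J_v[:, 1] = (0.0000,2.0000,0.0000)
J_ω[:, 1] = z_1
entry J[1][1] = 2.0000

2.000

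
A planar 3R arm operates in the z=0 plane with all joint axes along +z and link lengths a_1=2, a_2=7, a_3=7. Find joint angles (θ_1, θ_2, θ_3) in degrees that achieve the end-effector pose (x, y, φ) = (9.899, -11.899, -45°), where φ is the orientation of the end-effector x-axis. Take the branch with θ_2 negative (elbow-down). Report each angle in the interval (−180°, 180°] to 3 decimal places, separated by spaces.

wrist centre = target − a_3·(cos φ, sin φ) = (4.9493, -6.9493)
cos θ_2 = (72.7872−2²−7²)/(2·2·7) = 0.7067; θ_2 = -45.0341° (elbow-down)
β = atan2(-6.9493,4.9493) = -54.5416°; ψ = atan2(-4.9527,6.9468) = -35.4868°
θ_1 = β − ψ = -19.0548°
θ_3 = φ − θ_1 − θ_2 = 19.0888° (wrapped to (-180°,180°])

-19.055 -45.034 19.089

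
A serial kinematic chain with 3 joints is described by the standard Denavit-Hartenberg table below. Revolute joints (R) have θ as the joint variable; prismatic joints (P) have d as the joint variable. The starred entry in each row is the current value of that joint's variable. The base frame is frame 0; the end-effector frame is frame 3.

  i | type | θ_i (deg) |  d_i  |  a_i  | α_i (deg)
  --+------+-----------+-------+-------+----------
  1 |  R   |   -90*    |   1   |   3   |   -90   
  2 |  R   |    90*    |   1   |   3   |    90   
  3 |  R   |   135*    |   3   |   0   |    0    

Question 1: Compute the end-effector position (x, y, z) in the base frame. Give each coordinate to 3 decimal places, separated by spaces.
1.000 -6.000 -2.000

after link 1: o_1 = (0.0000, -3.0000, 1.0000)
after link 2: o_2 = (1.0000, -3.0000, -2.0000)
after link 3: o_3 = (1.0000, -6.0000, -2.0000)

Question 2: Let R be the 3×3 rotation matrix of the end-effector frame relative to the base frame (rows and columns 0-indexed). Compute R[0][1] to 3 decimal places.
-0.707

End-effector y-axis (col 1 of R) = (-0.7071,-0.0000,0.7071)
R[0][1] = -0.7071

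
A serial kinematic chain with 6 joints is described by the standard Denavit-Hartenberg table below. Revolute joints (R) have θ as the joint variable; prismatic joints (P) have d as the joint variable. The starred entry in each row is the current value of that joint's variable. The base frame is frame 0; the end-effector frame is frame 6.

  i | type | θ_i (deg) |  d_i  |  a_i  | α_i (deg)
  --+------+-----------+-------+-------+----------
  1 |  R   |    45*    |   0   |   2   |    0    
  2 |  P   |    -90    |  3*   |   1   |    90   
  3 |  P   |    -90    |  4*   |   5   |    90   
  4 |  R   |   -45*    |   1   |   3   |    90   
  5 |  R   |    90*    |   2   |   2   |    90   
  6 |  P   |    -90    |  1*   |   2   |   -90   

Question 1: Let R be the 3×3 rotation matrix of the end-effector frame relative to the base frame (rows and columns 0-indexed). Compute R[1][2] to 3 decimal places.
0.707

End-effector z-axis (col 2 of R) = (-0.7071,0.7071,-0.0000)
R[1][2] = 0.7071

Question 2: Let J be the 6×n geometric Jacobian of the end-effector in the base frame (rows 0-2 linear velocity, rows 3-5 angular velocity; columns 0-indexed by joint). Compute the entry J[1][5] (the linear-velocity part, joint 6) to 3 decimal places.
0.500

prismatic axis z_5 = (0.5000,0.5000,-0.7071)
J_v[:, 5] = z_5; J_ω[:, 5] = (0,0,0)
entry J[1][5] = 0.5000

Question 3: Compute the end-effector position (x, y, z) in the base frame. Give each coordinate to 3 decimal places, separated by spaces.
after link 1: o_1 = (1.4142, 1.4142, 0.0000)
after link 2: o_2 = (2.1213, 0.7071, 3.0000)
after link 3: o_3 = (-0.7071, -2.1213, -2.0000)
after link 4: o_4 = (0.0858, 0.0858, -4.1213)
after link 5: o_5 = (-0.3284, 2.5000, -2.7071)
after link 6: o_6 = (-0.8284, 2.0000, -4.8284)

-0.828 2.000 -4.828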